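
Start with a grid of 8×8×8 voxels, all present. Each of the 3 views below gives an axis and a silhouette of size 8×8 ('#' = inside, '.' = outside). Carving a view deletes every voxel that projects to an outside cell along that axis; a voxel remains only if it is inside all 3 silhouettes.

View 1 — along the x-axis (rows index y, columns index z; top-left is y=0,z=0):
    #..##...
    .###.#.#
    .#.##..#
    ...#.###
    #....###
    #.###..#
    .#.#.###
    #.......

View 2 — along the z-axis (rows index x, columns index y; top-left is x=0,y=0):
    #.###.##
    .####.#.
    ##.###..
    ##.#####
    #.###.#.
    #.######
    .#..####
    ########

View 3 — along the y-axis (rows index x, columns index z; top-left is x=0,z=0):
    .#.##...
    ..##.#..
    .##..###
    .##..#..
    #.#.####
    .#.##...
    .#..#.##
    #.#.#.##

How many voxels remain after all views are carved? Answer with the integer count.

88 voxels

start: 8×8×8 = 512 voxels
V1 x: intersect with YZ mask (31 set) -- 248 left
V2 z: intersect with XY mask (48 set) -- 188 left
V3 y: intersect with XZ mask (32 set) -- 88 left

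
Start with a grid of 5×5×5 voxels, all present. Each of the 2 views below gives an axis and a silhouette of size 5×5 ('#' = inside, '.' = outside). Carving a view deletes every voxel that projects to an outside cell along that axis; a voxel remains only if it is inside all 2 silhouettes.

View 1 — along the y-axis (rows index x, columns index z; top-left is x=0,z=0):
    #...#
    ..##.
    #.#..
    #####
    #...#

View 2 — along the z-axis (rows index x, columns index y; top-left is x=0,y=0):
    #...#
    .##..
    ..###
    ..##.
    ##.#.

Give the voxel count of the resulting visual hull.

30 voxels

start: 5×5×5 = 125 voxels
after view 1 [y-axis, 13 of 25 cells solid] → remaining = 65
after view 2 [z-axis, 12 of 25 cells solid] → remaining = 30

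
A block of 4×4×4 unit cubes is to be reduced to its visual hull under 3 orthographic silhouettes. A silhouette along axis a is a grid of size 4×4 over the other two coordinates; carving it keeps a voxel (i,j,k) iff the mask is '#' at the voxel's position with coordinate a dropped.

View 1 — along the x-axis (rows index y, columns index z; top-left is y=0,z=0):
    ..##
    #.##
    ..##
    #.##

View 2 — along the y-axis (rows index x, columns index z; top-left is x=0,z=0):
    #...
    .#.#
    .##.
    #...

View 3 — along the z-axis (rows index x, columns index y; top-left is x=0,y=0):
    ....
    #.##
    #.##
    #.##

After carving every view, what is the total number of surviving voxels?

|visual hull| = 7

initial block: 4^3 = 64
after view 1 [x-axis, 10 of 16 cells solid] → remaining = 40
after view 2 [y-axis, 6 of 16 cells solid] → remaining = 12
after view 3 [z-axis, 9 of 16 cells solid] → remaining = 7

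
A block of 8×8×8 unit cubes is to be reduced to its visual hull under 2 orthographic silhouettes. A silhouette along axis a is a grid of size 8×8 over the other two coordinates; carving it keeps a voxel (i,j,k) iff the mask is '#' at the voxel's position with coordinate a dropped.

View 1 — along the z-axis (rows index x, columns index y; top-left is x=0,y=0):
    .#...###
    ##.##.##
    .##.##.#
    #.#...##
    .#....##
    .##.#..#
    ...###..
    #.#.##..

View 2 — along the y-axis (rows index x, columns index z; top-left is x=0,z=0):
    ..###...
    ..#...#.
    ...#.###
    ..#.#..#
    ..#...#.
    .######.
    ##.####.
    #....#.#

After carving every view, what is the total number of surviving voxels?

remaining voxels: 116

start: 8×8×8 = 512 voxels
[1] z-view keeps 33 columns → grid now 264
[2] y-view keeps 29 columns → grid now 116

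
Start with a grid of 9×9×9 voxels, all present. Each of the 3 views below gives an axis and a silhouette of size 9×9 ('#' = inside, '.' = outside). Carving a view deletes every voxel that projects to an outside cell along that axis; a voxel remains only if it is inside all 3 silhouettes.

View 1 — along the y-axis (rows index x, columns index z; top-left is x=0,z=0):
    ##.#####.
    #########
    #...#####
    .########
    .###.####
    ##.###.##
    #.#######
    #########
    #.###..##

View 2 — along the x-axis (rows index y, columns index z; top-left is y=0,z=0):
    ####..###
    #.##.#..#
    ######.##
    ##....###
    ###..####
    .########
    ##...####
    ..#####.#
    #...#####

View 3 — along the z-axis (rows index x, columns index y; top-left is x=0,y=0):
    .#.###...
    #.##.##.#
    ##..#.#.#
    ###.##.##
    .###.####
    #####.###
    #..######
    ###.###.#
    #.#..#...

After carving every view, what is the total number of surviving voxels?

|visual hull| = 300

start: 9×9×9 = 729 voxels
[1] y-view keeps 67 columns → grid now 603
[2] x-view keeps 58 columns → grid now 433
[3] z-view keeps 54 columns → grid now 300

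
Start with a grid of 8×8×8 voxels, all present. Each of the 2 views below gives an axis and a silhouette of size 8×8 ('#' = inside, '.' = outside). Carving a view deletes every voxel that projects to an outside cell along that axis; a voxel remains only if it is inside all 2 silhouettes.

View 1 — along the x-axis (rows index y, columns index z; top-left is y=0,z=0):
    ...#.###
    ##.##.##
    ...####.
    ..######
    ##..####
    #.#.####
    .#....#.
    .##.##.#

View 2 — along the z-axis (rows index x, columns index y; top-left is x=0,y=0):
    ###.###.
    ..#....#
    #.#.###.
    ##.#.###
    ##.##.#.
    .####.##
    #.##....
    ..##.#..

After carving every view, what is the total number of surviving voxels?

|visual hull| = 171

full grid |V| = 512
V1 x: intersect with YZ mask (39 set) -- 312 left
V2 z: intersect with XY mask (36 set) -- 171 left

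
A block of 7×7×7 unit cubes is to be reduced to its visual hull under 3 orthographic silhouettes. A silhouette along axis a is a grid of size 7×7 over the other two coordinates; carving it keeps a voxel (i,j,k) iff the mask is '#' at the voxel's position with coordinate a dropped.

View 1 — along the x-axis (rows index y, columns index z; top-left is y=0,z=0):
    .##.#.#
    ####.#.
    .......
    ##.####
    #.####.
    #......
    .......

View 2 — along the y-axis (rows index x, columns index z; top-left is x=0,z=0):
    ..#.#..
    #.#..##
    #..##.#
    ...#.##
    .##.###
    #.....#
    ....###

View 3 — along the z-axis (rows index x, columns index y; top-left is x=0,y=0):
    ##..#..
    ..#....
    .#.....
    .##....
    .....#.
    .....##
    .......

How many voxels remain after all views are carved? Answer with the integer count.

before carving: 343 voxels (7×7×7)
V1 x: intersect with YZ mask (21 set) -- 147 left
V2 y: intersect with XZ mask (23 set) -- 66 left
V3 z: intersect with XY mask (10 set) -- 10 left

voxel count = 10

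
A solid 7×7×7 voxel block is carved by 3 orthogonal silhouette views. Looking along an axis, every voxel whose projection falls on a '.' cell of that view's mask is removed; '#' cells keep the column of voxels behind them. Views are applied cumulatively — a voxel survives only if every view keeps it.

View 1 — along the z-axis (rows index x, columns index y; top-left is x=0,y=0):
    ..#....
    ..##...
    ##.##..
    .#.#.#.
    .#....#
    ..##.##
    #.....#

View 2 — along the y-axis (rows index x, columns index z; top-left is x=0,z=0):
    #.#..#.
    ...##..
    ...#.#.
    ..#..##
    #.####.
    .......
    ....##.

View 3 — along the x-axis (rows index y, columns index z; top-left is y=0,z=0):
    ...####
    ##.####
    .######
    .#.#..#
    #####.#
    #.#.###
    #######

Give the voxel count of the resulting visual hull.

voxel count = 30

before carving: 343 voxels (7×7×7)
after view 1 [z-axis, 18 of 49 cells solid] → remaining = 126
after view 2 [y-axis, 17 of 49 cells solid] → remaining = 38
after view 3 [x-axis, 37 of 49 cells solid] → remaining = 30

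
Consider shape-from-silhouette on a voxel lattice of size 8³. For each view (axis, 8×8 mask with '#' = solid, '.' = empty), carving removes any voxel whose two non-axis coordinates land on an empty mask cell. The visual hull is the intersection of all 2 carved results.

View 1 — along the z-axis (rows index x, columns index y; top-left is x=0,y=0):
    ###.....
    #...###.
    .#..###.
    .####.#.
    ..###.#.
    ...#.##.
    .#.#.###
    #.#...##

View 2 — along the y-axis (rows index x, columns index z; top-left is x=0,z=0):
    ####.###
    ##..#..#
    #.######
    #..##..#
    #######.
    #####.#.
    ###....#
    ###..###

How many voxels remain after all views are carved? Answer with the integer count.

voxel count = 175

full grid |V| = 512
  1. axis=2 (XY plane), |mask|=32  ⇒  voxels=256
  2. axis=1 (XZ plane), |mask|=45  ⇒  voxels=175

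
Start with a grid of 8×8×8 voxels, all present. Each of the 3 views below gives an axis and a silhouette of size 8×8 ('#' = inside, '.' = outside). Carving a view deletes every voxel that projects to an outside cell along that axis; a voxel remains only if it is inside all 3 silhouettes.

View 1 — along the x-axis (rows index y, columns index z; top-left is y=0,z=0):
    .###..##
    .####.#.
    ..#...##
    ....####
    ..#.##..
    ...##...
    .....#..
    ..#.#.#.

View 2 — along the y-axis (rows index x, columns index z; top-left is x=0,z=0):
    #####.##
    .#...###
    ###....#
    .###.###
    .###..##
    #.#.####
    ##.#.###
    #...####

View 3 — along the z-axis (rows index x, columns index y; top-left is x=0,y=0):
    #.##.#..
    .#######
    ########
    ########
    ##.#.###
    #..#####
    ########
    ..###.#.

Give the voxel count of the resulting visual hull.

108 voxels

full grid |V| = 512
[1] x-view keeps 26 columns → grid now 208
[2] y-view keeps 43 columns → grid now 138
[3] z-view keeps 51 columns → grid now 108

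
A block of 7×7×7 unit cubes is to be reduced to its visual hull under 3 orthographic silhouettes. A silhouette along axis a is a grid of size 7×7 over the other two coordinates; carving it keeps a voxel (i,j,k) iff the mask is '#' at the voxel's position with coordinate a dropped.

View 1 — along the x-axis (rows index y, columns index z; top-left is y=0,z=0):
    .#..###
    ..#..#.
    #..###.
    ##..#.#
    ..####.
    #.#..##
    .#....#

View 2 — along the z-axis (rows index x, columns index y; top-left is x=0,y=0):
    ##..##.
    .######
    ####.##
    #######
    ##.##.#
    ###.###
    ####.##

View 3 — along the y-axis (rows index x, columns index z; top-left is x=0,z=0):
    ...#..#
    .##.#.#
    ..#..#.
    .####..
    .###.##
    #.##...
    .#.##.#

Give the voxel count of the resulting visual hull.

|visual hull| = 62

full grid |V| = 343
  1. axis=0 (YZ plane), |mask|=24  ⇒  voxels=168
  2. axis=2 (XY plane), |mask|=40  ⇒  voxels=134
  3. axis=1 (XZ plane), |mask|=24  ⇒  voxels=62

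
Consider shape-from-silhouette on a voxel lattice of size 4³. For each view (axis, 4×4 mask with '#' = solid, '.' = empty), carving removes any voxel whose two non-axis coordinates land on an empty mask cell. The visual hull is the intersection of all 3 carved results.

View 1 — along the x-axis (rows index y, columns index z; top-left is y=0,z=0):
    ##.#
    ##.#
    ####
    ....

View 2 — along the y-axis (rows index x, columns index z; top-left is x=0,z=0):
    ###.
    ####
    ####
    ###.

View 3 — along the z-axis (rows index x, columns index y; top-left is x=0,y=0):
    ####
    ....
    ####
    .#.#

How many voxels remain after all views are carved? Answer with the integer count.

full grid |V| = 64
[1] x-view keeps 10 columns → grid now 40
[2] y-view keeps 14 columns → grid now 34
[3] z-view keeps 10 columns → grid now 19

19 voxels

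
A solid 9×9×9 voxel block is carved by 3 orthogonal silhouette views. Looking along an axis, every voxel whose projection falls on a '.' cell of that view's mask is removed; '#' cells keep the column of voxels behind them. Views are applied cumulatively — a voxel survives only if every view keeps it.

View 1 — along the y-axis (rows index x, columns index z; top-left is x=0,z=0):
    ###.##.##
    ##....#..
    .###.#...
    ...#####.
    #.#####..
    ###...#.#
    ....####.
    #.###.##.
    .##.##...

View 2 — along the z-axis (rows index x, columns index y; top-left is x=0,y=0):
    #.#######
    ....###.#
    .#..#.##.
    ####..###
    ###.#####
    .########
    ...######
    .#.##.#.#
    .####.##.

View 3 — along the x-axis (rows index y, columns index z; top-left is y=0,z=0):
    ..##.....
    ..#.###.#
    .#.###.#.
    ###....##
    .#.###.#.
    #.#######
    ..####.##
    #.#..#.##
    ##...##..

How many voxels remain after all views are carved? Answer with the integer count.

start: 9×9×9 = 729 voxels
step 1: project along y, AND mask (44/81) → |grid| = 396
step 2: project along z, AND mask (56/81) → |grid| = 285
step 3: project along x, AND mask (45/81) → |grid| = 161

161 voxels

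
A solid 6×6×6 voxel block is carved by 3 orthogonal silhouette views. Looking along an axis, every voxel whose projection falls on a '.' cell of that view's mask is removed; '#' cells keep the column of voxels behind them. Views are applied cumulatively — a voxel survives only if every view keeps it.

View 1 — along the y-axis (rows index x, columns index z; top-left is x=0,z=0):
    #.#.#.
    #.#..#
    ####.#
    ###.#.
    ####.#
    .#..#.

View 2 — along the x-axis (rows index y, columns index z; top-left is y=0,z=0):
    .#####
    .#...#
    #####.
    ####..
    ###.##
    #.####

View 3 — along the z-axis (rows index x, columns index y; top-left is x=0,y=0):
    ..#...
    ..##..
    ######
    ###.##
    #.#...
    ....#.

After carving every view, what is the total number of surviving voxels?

remaining voxels: 54

before carving: 216 voxels (6×6×6)
after view 1 [y-axis, 22 of 36 cells solid] → remaining = 132
after view 2 [x-axis, 26 of 36 cells solid] → remaining = 97
after view 3 [z-axis, 17 of 36 cells solid] → remaining = 54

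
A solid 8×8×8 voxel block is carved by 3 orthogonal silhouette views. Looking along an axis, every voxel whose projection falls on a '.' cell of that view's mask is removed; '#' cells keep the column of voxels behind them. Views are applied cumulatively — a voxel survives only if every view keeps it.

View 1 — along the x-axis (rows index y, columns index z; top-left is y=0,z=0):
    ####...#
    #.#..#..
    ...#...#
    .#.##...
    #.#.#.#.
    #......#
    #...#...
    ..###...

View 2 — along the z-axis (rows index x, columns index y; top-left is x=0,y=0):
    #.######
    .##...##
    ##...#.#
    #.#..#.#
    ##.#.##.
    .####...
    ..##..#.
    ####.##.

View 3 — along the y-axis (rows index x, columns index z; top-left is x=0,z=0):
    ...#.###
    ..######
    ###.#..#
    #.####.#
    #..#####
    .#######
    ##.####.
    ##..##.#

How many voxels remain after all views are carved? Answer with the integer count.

remaining voxels: 76

start: 8×8×8 = 512 voxels
  1. axis=0 (YZ plane), |mask|=24  ⇒  voxels=192
  2. axis=2 (XY plane), |mask|=37  ⇒  voxels=107
  3. axis=1 (XZ plane), |mask|=45  ⇒  voxels=76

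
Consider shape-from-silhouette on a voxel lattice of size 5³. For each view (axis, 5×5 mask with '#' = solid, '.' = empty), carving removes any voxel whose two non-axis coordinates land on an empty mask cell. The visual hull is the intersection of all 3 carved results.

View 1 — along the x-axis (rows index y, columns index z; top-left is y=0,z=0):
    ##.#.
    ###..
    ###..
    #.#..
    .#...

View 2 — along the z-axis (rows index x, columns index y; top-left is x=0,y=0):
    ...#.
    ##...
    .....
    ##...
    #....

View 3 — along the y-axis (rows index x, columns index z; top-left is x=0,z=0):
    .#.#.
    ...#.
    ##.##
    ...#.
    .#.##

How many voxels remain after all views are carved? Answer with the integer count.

4 voxels

full grid |V| = 125
after view 1 [x-axis, 12 of 25 cells solid] → remaining = 60
after view 2 [z-axis, 6 of 25 cells solid] → remaining = 17
after view 3 [y-axis, 11 of 25 cells solid] → remaining = 4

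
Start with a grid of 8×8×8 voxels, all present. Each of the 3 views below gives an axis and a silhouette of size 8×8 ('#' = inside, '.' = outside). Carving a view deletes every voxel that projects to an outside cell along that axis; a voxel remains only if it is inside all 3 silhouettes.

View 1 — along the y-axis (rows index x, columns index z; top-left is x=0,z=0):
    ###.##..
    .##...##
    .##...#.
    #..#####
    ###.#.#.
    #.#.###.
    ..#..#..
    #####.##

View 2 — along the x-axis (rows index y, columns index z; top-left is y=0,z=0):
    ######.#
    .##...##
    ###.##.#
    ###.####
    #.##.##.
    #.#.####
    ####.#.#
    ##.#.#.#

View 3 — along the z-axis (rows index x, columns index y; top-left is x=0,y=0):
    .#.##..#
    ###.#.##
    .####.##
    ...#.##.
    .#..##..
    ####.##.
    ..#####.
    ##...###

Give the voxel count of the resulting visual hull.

start: 8×8×8 = 512 voxels
[1] y-view keeps 37 columns → grid now 296
[2] x-view keeps 46 columns → grid now 215
[3] z-view keeps 38 columns → grid now 124

124 voxels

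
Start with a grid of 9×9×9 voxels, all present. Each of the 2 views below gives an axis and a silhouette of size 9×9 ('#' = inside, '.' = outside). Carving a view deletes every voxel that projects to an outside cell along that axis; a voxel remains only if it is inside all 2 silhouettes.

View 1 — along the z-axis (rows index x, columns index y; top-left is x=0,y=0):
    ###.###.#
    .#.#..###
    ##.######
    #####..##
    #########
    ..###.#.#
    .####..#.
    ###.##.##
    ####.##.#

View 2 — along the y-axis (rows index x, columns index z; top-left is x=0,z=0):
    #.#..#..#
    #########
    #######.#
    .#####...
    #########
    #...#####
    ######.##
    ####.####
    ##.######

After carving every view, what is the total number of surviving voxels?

initial block: 9^3 = 729
step 1: project along z, AND mask (60/81) → |grid| = 540
step 2: project along y, AND mask (65/81) → |grid| = 435

remaining voxels: 435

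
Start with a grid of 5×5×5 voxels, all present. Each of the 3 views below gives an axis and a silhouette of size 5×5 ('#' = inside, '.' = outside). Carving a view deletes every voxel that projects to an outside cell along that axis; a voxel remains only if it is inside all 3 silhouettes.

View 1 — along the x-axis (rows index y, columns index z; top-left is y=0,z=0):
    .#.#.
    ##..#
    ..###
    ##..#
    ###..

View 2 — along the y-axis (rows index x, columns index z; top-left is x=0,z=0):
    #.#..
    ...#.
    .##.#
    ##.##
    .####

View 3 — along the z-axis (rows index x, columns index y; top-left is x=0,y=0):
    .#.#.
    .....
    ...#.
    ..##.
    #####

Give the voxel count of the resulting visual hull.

before carving: 125 voxels (5×5×5)
  1. axis=0 (YZ plane), |mask|=14  ⇒  voxels=70
  2. axis=1 (XZ plane), |mask|=14  ⇒  voxels=39
  3. axis=2 (XY plane), |mask|=10  ⇒  voxels=20

voxel count = 20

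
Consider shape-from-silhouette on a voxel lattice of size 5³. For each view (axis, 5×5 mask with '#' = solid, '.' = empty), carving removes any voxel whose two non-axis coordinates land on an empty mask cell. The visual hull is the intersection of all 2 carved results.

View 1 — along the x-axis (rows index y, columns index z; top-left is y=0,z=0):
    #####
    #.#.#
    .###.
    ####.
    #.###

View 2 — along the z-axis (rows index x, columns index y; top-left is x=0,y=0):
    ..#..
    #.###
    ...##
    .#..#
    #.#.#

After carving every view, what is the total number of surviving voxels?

initial block: 5^3 = 125
  1. axis=0 (YZ plane), |mask|=19  ⇒  voxels=95
  2. axis=2 (XY plane), |mask|=12  ⇒  voxels=46

remaining voxels: 46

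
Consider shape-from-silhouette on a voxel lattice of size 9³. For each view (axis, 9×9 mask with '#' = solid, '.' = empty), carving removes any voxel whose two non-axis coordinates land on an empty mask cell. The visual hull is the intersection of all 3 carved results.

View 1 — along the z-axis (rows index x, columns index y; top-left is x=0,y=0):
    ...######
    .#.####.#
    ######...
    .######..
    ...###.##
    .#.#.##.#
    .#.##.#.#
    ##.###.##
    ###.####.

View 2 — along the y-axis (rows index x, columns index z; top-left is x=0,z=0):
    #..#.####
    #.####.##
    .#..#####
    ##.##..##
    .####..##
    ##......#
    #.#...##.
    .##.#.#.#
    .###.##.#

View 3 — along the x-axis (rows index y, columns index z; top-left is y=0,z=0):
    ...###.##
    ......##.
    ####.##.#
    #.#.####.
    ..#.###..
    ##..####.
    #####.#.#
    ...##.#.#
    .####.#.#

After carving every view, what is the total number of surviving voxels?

remaining voxels: 163

before carving: 729 voxels (9×9×9)
[1] z-view keeps 53 columns → grid now 477
[2] y-view keeps 49 columns → grid now 292
[3] x-view keeps 47 columns → grid now 163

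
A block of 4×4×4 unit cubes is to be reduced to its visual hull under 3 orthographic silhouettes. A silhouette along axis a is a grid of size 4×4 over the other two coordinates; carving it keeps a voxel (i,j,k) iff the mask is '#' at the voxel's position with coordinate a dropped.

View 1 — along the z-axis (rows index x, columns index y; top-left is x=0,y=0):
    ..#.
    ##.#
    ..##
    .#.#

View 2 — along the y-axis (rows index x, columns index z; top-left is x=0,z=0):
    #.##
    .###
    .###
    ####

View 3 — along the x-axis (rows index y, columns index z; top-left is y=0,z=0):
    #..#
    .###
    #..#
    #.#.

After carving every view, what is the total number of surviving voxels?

start: 4×4×4 = 64 voxels
V1 z: intersect with XY mask (8 set) -- 32 left
V2 y: intersect with XZ mask (13 set) -- 26 left
V3 x: intersect with YZ mask (9 set) -- 14 left

|visual hull| = 14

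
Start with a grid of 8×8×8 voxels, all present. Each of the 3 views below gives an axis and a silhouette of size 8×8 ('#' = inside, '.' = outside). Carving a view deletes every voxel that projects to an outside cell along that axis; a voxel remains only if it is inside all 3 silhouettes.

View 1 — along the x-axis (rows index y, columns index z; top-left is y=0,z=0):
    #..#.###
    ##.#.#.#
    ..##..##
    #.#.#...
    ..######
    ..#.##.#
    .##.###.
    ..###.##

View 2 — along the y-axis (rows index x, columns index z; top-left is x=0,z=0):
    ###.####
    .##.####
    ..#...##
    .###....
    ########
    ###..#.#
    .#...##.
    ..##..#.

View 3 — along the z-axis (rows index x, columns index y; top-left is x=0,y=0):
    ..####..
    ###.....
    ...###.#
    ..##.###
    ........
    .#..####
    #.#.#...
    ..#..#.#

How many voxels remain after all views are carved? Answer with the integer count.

remaining voxels: 68

full grid |V| = 512
[1] x-view keeps 37 columns → grid now 296
[2] y-view keeps 38 columns → grid now 178
[3] z-view keeps 27 columns → grid now 68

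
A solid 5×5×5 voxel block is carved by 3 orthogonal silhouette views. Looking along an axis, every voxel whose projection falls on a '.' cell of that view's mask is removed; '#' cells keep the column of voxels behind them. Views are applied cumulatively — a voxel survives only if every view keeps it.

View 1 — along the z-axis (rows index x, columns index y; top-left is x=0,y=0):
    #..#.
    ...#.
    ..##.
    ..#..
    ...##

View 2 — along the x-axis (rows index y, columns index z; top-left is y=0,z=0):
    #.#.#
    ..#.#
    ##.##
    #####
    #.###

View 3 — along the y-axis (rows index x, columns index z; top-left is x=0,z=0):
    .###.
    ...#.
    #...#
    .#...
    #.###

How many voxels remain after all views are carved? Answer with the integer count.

start: 5×5×5 = 125 voxels
step 1: project along z, AND mask (8/25) → |grid| = 40
step 2: project along x, AND mask (18/25) → |grid| = 35
step 3: project along y, AND mask (11/25) → |grid| = 18

|visual hull| = 18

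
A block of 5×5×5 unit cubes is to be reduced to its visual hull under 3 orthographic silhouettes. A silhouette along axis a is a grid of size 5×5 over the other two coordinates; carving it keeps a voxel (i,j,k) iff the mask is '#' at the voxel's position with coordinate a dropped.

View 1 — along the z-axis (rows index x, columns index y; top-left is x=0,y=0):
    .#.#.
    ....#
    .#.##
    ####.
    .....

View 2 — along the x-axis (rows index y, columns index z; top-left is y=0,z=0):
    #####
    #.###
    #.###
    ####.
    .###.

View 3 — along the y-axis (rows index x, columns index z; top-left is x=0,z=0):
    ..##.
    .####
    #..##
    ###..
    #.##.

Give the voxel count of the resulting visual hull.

initial block: 5^3 = 125
carve view 1 (along z, XY-mask fill 10/25): 50 voxels remain
carve view 2 (along x, YZ-mask fill 20/25): 39 voxels remain
carve view 3 (along y, XZ-mask fill 15/25): 23 voxels remain

voxel count = 23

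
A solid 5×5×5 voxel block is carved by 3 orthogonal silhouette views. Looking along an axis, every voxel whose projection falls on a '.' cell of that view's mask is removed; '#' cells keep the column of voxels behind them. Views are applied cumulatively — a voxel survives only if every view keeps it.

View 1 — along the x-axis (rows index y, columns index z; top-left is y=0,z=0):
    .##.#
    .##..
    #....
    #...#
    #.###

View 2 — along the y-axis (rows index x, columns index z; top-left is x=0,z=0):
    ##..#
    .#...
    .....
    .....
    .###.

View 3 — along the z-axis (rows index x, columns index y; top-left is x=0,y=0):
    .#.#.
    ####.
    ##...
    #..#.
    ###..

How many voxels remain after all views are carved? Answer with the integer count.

start: 5×5×5 = 125 voxels
[1] x-view keeps 12 columns → grid now 60
[2] y-view keeps 7 columns → grid now 16
[3] z-view keeps 13 columns → grid now 9

remaining voxels: 9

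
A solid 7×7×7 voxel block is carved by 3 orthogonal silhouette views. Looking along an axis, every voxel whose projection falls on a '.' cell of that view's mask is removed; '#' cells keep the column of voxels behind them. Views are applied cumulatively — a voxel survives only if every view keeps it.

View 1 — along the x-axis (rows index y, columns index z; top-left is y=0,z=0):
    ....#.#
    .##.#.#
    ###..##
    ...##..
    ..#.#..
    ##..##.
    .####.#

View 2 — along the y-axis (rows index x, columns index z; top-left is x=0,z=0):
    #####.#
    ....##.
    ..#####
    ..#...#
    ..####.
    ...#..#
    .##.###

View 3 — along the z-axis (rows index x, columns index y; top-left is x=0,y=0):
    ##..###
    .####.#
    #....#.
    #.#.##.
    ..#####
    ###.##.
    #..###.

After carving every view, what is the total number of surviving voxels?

start: 7×7×7 = 343 voxels
step 1: project along x, AND mask (24/49) → |grid| = 168
step 2: project along y, AND mask (26/49) → |grid| = 96
step 3: project along z, AND mask (30/49) → |grid| = 51

remaining voxels: 51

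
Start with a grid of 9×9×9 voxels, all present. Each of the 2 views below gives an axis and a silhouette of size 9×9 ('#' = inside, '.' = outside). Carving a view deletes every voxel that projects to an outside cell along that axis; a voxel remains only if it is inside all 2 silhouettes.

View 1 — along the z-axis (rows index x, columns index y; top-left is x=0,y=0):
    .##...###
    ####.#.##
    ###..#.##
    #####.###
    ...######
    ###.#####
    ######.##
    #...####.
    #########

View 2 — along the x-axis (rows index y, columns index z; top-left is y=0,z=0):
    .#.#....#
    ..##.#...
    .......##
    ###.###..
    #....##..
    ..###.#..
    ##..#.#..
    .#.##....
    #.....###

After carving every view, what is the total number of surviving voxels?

voxel count = 215

full grid |V| = 729
  1. axis=2 (XY plane), |mask|=62  ⇒  voxels=558
  2. axis=0 (YZ plane), |mask|=32  ⇒  voxels=215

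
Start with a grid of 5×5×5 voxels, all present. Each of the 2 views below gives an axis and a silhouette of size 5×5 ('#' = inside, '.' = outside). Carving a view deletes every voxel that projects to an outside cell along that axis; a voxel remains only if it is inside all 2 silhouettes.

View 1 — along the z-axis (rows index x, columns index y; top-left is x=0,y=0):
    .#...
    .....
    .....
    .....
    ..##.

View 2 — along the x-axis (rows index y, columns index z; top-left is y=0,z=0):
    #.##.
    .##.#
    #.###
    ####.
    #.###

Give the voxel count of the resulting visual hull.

full grid |V| = 125
after view 1 [z-axis, 3 of 25 cells solid] → remaining = 15
after view 2 [x-axis, 18 of 25 cells solid] → remaining = 11

|visual hull| = 11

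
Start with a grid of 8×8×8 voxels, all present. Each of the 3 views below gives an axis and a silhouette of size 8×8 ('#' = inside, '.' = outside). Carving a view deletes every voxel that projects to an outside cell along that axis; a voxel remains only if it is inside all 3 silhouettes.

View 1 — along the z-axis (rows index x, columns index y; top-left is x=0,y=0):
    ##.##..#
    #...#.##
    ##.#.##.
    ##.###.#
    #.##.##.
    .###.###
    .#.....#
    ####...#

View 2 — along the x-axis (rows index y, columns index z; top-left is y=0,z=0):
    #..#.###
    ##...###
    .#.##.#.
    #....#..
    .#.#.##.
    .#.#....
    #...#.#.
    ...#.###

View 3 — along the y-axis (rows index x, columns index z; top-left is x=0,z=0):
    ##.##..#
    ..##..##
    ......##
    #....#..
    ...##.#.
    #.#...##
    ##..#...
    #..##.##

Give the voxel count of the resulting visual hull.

full grid |V| = 512
[1] z-view keeps 38 columns → grid now 304
[2] x-view keeps 29 columns → grid now 140
[3] y-view keeps 28 columns → grid now 66

voxel count = 66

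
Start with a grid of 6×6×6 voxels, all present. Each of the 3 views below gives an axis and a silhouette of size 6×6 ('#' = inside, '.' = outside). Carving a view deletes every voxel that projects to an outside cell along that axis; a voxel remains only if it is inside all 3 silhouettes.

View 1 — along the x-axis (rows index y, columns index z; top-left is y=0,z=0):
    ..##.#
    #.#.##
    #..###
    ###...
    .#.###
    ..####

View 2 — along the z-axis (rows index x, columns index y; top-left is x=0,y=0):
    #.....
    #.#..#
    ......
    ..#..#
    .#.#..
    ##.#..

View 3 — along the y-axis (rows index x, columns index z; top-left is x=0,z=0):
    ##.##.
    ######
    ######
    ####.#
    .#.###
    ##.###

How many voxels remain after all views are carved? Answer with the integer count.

start: 6×6×6 = 216 voxels
  1. axis=0 (YZ plane), |mask|=22  ⇒  voxels=132
  2. axis=2 (XY plane), |mask|=11  ⇒  voxels=39
  3. axis=1 (XZ plane), |mask|=30  ⇒  voxels=28

|visual hull| = 28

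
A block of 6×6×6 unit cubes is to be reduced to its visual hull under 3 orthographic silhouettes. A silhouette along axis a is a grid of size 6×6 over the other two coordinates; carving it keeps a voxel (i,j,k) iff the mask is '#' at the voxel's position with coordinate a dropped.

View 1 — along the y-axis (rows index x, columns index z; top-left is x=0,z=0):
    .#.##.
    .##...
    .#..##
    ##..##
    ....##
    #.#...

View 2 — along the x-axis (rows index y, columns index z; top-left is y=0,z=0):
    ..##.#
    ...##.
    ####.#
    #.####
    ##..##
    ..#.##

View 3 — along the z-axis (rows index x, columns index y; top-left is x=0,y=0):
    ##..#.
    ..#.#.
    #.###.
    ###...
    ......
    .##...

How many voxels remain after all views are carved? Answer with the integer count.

23 voxels

start: 6×6×6 = 216 voxels
step 1: project along y, AND mask (16/36) → |grid| = 96
step 2: project along x, AND mask (22/36) → |grid| = 57
step 3: project along z, AND mask (14/36) → |grid| = 23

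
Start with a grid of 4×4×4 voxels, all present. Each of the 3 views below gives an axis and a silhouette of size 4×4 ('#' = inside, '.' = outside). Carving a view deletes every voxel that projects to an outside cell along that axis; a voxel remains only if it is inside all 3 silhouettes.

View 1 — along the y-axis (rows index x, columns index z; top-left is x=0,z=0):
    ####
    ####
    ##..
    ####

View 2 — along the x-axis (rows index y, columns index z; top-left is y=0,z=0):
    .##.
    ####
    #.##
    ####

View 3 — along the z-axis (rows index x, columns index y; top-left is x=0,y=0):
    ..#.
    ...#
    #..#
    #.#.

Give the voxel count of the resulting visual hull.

|visual hull| = 15

before carving: 64 voxels (4×4×4)
[1] y-view keeps 14 columns → grid now 56
[2] x-view keeps 13 columns → grid now 45
[3] z-view keeps 6 columns → grid now 15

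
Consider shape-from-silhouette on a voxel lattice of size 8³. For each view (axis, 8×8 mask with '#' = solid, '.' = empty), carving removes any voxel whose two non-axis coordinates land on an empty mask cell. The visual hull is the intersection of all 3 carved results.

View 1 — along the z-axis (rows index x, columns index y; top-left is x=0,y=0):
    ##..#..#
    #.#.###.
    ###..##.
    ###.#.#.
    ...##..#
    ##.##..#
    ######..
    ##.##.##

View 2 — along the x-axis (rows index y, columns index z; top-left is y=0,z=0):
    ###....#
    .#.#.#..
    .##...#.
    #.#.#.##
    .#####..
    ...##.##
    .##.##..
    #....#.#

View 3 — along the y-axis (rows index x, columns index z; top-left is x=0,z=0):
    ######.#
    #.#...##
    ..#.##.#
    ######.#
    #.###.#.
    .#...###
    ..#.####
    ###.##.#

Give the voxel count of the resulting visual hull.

before carving: 512 voxels (8×8×8)
V1 z: intersect with XY mask (39 set) -- 312 left
V2 x: intersect with YZ mask (31 set) -- 153 left
V3 y: intersect with XZ mask (42 set) -- 105 left

105 voxels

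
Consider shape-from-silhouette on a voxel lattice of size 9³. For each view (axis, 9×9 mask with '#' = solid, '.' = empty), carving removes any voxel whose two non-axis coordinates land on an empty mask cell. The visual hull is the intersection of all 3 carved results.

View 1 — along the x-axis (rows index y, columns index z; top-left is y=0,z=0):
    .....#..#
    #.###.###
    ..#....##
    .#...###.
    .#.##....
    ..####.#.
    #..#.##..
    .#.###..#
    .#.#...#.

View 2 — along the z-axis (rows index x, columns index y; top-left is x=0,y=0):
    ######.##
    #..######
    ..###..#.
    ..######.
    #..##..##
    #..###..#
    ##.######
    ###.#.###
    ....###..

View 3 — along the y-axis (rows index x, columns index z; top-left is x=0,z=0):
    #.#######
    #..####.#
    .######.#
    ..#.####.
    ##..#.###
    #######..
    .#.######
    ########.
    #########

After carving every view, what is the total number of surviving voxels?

before carving: 729 voxels (9×9×9)
after view 1 [x-axis, 36 of 81 cells solid] → remaining = 324
after view 2 [z-axis, 53 of 81 cells solid] → remaining = 203
after view 3 [y-axis, 63 of 81 cells solid] → remaining = 161

|visual hull| = 161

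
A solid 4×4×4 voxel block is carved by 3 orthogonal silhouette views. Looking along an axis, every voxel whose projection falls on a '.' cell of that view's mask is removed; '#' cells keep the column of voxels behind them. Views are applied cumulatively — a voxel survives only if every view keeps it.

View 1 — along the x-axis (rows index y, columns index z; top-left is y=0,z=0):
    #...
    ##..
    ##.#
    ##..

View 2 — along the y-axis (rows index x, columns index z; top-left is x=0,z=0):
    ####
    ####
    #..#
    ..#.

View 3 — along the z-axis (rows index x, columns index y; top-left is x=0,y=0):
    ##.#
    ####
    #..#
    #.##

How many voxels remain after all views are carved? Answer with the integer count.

initial block: 4^3 = 64
after view 1 [x-axis, 8 of 16 cells solid] → remaining = 32
after view 2 [y-axis, 11 of 16 cells solid] → remaining = 21
after view 3 [z-axis, 12 of 16 cells solid] → remaining = 15

|visual hull| = 15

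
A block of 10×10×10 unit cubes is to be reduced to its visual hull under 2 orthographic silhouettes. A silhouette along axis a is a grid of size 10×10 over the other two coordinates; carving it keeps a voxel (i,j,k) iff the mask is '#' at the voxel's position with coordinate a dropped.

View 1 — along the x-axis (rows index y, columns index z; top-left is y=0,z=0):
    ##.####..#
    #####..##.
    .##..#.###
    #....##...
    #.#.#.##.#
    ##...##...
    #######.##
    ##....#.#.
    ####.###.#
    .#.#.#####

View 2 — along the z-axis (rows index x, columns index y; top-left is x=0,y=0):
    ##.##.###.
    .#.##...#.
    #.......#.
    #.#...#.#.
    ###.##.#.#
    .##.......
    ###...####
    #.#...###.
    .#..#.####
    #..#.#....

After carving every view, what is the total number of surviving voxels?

304 voxels

full grid |V| = 1000
  1. axis=0 (YZ plane), |mask|=61  ⇒  voxels=610
  2. axis=2 (XY plane), |mask|=47  ⇒  voxels=304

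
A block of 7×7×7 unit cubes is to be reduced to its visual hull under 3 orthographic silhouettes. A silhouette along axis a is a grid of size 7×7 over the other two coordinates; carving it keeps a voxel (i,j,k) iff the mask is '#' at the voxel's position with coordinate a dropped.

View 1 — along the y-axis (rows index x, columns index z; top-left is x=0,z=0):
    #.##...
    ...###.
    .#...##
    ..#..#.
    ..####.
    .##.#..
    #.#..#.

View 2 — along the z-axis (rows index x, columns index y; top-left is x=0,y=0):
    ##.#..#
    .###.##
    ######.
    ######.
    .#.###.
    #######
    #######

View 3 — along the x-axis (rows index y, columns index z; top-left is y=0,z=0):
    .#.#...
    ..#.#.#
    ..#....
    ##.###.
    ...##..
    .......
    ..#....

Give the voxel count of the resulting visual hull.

36 voxels

before carving: 343 voxels (7×7×7)
step 1: project along y, AND mask (21/49) → |grid| = 147
step 2: project along z, AND mask (39/49) → |grid| = 115
step 3: project along x, AND mask (14/49) → |grid| = 36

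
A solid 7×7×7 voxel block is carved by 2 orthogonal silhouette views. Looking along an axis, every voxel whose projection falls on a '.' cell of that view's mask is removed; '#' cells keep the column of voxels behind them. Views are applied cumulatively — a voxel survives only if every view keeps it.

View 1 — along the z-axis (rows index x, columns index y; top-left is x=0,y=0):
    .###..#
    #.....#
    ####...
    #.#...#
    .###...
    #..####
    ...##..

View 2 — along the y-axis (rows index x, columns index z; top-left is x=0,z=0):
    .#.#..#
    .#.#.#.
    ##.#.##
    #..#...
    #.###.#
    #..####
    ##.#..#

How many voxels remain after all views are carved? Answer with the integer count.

|visual hull| = 92

start: 7×7×7 = 343 voxels
[1] z-view keeps 23 columns → grid now 161
[2] y-view keeps 27 columns → grid now 92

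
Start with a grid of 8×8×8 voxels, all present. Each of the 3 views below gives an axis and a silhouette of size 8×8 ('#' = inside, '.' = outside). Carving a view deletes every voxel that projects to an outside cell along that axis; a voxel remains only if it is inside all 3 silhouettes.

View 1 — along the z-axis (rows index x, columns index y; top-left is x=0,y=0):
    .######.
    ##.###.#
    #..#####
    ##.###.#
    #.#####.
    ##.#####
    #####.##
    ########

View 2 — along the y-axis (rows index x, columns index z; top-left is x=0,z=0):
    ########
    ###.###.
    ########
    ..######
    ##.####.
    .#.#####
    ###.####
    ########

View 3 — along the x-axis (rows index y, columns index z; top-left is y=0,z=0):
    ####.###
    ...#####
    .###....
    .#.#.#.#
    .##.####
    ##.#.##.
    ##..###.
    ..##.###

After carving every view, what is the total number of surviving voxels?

initial block: 8^3 = 512
after view 1 [z-axis, 52 of 64 cells solid] → remaining = 416
after view 2 [y-axis, 55 of 64 cells solid] → remaining = 359
after view 3 [x-axis, 40 of 64 cells solid] → remaining = 233

|visual hull| = 233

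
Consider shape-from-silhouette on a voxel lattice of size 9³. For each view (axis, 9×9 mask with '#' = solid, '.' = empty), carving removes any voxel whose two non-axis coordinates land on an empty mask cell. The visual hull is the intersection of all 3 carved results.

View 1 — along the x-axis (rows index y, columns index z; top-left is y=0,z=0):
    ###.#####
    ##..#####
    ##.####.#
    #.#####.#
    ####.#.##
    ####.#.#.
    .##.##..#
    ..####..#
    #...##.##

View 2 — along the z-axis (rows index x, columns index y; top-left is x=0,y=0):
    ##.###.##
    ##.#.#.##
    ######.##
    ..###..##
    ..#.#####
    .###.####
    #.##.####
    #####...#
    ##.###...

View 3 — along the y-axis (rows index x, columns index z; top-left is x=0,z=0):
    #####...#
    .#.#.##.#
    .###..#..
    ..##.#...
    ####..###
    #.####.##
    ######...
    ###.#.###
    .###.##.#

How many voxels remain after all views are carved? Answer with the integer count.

voxel count = 227

full grid |V| = 729
[1] x-view keeps 57 columns → grid now 513
[2] z-view keeps 57 columns → grid now 362
[3] y-view keeps 51 columns → grid now 227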